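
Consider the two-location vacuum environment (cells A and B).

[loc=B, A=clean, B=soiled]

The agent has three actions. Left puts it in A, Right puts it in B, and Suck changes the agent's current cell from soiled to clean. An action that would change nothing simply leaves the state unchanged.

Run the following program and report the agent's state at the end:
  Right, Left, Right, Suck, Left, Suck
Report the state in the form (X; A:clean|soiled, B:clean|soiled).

(A; A:clean, B:clean)

1. Right → (B; A:clean, B:soiled)
2. Left → (A; A:clean, B:soiled)
3. Right → (B; A:clean, B:soiled)
4. Suck → (B; A:clean, B:clean)
5. Left → (A; A:clean, B:clean)
6. Suck → (A; A:clean, B:clean)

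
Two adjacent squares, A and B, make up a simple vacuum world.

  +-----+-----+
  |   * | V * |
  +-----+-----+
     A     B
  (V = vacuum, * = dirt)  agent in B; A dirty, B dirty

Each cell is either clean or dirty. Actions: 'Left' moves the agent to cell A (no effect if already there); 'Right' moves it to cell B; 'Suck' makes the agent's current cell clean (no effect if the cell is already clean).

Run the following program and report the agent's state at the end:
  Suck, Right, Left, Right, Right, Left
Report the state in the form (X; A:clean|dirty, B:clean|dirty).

step 1/6 (Suck): (B; A:dirty, B:clean)
step 2/6 (Right): (B; A:dirty, B:clean)
step 3/6 (Left): (A; A:dirty, B:clean)
step 4/6 (Right): (B; A:dirty, B:clean)
step 5/6 (Right): (B; A:dirty, B:clean)
step 6/6 (Left): (A; A:dirty, B:clean)

(A; A:dirty, B:clean)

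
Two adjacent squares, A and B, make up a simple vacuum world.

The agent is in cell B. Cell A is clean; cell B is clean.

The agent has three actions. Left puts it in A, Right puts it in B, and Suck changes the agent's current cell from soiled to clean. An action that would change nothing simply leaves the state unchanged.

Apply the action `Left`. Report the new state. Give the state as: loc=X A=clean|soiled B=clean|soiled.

loc=A A=clean B=clean

start: loc=B A=clean B=clean
[1] after Left: loc=A A=clean B=clean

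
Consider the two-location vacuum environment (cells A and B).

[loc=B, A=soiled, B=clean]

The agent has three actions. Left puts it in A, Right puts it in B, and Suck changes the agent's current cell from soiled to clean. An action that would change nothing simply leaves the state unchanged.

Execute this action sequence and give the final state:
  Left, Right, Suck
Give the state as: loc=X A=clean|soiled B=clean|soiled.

1. Left → loc=A A=soiled B=clean
2. Right → loc=B A=soiled B=clean
3. Suck → loc=B A=soiled B=clean

loc=B A=soiled B=clean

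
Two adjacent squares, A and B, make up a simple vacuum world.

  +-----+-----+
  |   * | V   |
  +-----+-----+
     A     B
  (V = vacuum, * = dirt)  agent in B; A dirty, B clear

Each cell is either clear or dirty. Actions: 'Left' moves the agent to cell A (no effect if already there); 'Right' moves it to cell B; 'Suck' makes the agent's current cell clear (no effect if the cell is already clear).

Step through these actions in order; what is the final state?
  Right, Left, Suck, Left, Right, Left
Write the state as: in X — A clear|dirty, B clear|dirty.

in A — A clear, B clear

1) do Right; now in B — A dirty, B clear
2) do Left; now in A — A dirty, B clear
3) do Suck; now in A — A clear, B clear
4) do Left; now in A — A clear, B clear
5) do Right; now in B — A clear, B clear
6) do Left; now in A — A clear, B clear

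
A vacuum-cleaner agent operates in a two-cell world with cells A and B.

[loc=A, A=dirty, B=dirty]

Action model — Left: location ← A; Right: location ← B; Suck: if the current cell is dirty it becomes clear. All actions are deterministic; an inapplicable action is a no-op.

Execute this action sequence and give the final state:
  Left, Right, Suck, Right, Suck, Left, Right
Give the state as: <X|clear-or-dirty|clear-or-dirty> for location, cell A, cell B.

[1] after Left: <A|dirty|dirty>
[2] after Right: <B|dirty|dirty>
[3] after Suck: <B|dirty|clear>
[4] after Right: <B|dirty|clear>
[5] after Suck: <B|dirty|clear>
[6] after Left: <A|dirty|clear>
[7] after Right: <B|dirty|clear>

<B|dirty|clear>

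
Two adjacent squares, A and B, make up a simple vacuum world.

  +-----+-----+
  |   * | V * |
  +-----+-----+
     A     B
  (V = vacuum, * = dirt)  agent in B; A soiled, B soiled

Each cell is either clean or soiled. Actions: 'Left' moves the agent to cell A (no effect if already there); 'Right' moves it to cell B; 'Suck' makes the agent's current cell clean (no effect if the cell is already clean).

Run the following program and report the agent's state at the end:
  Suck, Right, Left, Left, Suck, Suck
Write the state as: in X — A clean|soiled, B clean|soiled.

Suck (#1): in B — A soiled, B clean
Right (#2): in B — A soiled, B clean
Left (#3): in A — A soiled, B clean
Left (#4): in A — A soiled, B clean
Suck (#5): in A — A clean, B clean
Suck (#6): in A — A clean, B clean

in A — A clean, B clean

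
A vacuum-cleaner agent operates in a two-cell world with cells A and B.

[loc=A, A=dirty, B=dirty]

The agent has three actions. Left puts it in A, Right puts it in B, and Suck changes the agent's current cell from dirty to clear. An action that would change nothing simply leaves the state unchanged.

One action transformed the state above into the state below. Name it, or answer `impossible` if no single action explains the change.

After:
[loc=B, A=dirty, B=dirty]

try  Left: <A|dirty|dirty>
try Right: <B|dirty|dirty>  ← match
try  Suck: <A|clear|dirty>

Right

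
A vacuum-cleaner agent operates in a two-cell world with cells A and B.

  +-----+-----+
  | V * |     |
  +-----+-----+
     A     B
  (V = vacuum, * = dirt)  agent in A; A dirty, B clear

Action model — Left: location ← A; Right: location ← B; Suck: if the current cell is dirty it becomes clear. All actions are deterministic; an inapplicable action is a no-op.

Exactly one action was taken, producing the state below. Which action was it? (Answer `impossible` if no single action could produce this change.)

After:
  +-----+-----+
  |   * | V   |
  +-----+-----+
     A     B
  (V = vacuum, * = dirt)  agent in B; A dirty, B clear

try  Left: loc=A A=dirty B=clear
try Right: loc=B A=dirty B=clear  ← match
try  Suck: loc=A A=clear B=clear

Right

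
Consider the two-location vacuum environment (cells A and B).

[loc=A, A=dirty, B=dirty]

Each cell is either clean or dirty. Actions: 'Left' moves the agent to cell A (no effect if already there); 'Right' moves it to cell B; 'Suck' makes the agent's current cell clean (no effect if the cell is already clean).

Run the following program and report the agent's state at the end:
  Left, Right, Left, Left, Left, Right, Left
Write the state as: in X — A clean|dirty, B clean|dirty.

in A — A dirty, B dirty

[1] after Left: in A — A dirty, B dirty
[2] after Right: in B — A dirty, B dirty
[3] after Left: in A — A dirty, B dirty
[4] after Left: in A — A dirty, B dirty
[5] after Left: in A — A dirty, B dirty
[6] after Right: in B — A dirty, B dirty
[7] after Left: in A — A dirty, B dirty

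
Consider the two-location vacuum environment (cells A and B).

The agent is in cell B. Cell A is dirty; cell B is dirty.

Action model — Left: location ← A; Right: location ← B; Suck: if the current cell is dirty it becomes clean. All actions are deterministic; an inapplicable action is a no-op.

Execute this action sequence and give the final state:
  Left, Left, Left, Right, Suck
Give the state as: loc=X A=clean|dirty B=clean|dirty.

loc=B A=dirty B=clean

Left (#1): loc=A A=dirty B=dirty
Left (#2): loc=A A=dirty B=dirty
Left (#3): loc=A A=dirty B=dirty
Right (#4): loc=B A=dirty B=dirty
Suck (#5): loc=B A=dirty B=clean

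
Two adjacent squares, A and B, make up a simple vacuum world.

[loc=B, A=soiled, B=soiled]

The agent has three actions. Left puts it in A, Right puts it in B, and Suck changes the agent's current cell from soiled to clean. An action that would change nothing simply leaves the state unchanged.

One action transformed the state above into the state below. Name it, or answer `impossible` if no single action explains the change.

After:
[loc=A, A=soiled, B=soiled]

Left

try  Left: in A — A soiled, B soiled  ← match
try Right: in B — A soiled, B soiled
try  Suck: in B — A soiled, B clean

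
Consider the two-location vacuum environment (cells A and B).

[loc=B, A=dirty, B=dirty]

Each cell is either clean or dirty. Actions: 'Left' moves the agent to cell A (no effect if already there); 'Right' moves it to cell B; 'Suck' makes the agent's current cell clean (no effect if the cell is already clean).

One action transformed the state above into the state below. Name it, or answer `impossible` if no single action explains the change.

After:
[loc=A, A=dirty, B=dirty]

try  Left: (A; A:dirty, B:dirty)  ← match
try Right: (B; A:dirty, B:dirty)
try  Suck: (B; A:dirty, B:clean)

Left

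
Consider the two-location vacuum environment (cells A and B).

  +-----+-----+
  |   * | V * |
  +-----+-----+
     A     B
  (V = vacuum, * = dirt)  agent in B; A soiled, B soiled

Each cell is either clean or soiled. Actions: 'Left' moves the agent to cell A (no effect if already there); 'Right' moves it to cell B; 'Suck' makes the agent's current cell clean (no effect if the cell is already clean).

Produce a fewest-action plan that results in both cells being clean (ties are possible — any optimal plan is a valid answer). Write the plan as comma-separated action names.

t=1 Suck ⇒ (B; A:soiled, B:clean)
t=2 Left ⇒ (A; A:soiled, B:clean)
t=3 Suck ⇒ (A; A:clean, B:clean)
min 3: Suck B + move + Suck A

Suck, Left, Suck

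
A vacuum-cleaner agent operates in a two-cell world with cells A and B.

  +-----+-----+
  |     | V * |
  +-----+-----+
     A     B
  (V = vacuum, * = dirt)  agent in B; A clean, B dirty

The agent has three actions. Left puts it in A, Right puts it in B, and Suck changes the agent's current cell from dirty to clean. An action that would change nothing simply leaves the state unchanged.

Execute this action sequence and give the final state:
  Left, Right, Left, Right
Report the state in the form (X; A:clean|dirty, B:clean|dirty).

(B; A:clean, B:dirty)

step 1/4 (Left): (A; A:clean, B:dirty)
step 2/4 (Right): (B; A:clean, B:dirty)
step 3/4 (Left): (A; A:clean, B:dirty)
step 4/4 (Right): (B; A:clean, B:dirty)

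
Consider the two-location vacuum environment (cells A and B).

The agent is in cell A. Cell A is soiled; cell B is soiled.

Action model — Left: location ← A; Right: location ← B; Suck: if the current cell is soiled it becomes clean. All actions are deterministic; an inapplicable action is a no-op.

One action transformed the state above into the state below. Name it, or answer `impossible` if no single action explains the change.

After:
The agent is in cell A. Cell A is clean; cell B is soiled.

try  Left: in A — A soiled, B soiled
try Right: in B — A soiled, B soiled
try  Suck: in A — A clean, B soiled  ← match

Suck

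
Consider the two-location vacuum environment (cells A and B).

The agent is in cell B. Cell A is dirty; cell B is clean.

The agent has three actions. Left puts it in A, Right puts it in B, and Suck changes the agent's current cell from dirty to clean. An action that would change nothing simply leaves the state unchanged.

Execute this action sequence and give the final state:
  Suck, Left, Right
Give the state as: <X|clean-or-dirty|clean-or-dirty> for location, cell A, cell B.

[1] after Suck: <B|dirty|clean>
[2] after Left: <A|dirty|clean>
[3] after Right: <B|dirty|clean>

<B|dirty|clean>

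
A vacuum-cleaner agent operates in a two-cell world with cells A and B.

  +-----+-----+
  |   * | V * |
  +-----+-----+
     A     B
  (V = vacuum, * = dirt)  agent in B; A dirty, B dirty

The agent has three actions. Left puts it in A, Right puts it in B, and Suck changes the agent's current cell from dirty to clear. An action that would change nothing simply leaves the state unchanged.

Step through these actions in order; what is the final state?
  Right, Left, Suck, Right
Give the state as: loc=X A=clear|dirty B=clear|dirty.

loc=B A=clear B=dirty

step 1/4 (Right): loc=B A=dirty B=dirty
step 2/4 (Left): loc=A A=dirty B=dirty
step 3/4 (Suck): loc=A A=clear B=dirty
step 4/4 (Right): loc=B A=clear B=dirty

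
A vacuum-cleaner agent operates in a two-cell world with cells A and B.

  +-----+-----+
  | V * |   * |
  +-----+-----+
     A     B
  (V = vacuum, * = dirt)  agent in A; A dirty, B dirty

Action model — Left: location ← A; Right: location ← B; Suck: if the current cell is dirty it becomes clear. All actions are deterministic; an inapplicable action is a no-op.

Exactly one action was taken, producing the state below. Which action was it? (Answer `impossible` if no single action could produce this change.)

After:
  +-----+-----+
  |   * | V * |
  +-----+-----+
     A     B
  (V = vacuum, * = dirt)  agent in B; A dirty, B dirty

try  Left: (A; A:dirty, B:dirty)
try Right: (B; A:dirty, B:dirty)  ← match
try  Suck: (A; A:clear, B:dirty)

Right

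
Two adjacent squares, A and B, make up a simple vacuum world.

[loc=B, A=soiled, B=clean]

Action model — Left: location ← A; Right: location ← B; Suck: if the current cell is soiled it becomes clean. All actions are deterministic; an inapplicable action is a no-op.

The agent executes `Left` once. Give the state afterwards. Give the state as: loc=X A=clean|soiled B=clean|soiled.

loc=A A=soiled B=clean

start: loc=B A=soiled B=clean
1. Left → loc=A A=soiled B=clean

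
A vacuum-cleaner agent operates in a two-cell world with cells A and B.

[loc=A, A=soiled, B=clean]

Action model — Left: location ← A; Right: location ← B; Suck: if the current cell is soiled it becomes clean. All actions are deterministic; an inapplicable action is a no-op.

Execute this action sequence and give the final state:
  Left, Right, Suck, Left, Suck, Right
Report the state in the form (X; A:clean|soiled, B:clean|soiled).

(B; A:clean, B:clean)

1) do Left; now (A; A:soiled, B:clean)
2) do Right; now (B; A:soiled, B:clean)
3) do Suck; now (B; A:soiled, B:clean)
4) do Left; now (A; A:soiled, B:clean)
5) do Suck; now (A; A:clean, B:clean)
6) do Right; now (B; A:clean, B:clean)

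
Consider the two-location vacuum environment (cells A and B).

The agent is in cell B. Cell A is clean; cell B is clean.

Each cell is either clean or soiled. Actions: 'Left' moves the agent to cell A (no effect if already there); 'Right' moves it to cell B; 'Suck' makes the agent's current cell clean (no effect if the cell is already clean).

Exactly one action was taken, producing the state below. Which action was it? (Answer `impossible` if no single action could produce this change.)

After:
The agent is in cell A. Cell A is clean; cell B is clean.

try  Left: loc=A A=clean B=clean  ← match
try Right: loc=B A=clean B=clean
try  Suck: loc=B A=clean B=clean

Left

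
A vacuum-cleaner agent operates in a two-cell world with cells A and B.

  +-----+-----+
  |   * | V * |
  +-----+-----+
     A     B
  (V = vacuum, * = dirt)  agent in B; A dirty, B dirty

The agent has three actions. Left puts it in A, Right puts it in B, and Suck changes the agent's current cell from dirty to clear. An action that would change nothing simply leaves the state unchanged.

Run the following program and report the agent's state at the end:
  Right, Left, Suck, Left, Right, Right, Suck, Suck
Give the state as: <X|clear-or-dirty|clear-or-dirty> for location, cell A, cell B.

[1] after Right: <B|dirty|dirty>
[2] after Left: <A|dirty|dirty>
[3] after Suck: <A|clear|dirty>
[4] after Left: <A|clear|dirty>
[5] after Right: <B|clear|dirty>
[6] after Right: <B|clear|dirty>
[7] after Suck: <B|clear|clear>
[8] after Suck: <B|clear|clear>

<B|clear|clear>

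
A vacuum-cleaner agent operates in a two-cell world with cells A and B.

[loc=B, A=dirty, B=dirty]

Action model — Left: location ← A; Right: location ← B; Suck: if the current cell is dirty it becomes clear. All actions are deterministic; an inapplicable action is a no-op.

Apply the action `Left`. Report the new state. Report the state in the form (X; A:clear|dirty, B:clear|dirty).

(A; A:dirty, B:dirty)

start: (B; A:dirty, B:dirty)
1. Left → (A; A:dirty, B:dirty)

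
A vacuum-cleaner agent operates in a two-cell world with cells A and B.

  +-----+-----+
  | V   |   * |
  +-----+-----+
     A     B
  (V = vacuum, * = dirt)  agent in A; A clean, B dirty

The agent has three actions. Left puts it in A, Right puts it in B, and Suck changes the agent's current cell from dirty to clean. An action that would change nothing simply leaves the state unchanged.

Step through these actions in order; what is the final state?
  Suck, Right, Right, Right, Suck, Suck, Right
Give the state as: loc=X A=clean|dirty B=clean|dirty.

loc=B A=clean B=clean

Suck (#1): loc=A A=clean B=dirty
Right (#2): loc=B A=clean B=dirty
Right (#3): loc=B A=clean B=dirty
Right (#4): loc=B A=clean B=dirty
Suck (#5): loc=B A=clean B=clean
Suck (#6): loc=B A=clean B=clean
Right (#7): loc=B A=clean B=clean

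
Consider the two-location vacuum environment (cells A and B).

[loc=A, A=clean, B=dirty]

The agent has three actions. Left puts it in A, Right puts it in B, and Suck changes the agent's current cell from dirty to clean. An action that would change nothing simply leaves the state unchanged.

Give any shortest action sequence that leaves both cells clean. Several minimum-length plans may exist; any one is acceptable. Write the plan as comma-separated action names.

Right, Suck

step 1/2 (Right): loc=B A=clean B=dirty
step 2/2 (Suck): loc=B A=clean B=clean
min 2: go B then Suck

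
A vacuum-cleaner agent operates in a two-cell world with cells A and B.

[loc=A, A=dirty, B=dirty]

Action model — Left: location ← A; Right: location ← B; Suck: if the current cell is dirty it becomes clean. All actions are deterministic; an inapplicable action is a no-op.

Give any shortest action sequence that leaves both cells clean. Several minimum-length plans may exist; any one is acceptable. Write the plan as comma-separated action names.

1) do Suck; now (A; A:clean, B:dirty)
2) do Right; now (B; A:clean, B:dirty)
3) do Suck; now (B; A:clean, B:clean)
min 3: Suck A + move + Suck B

Suck, Right, Suck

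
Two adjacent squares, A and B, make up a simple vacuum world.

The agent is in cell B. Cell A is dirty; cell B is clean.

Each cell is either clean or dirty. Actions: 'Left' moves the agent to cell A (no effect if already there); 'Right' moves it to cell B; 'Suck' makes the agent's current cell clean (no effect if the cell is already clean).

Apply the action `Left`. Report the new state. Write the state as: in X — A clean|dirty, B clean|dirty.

start: in B — A dirty, B clean
t=1 Left ⇒ in A — A dirty, B clean

in A — A dirty, B clean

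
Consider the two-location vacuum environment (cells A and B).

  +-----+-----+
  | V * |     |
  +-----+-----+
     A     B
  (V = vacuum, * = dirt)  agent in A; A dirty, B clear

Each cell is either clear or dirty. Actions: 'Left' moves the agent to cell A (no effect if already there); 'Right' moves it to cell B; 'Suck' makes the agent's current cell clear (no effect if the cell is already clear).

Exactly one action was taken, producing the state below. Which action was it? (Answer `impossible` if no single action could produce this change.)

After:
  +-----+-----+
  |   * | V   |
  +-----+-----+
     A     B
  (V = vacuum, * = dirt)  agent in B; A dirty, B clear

Right

try  Left: <A|dirty|clear>
try Right: <B|dirty|clear>  ← match
try  Suck: <A|clear|clear>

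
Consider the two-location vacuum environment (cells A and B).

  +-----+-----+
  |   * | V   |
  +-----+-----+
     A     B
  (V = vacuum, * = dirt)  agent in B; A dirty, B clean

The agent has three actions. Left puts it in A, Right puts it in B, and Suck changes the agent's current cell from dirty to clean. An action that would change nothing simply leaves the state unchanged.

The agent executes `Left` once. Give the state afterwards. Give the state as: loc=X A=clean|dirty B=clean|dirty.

loc=A A=dirty B=clean

start: loc=B A=dirty B=clean
step 1/1 (Left): loc=A A=dirty B=clean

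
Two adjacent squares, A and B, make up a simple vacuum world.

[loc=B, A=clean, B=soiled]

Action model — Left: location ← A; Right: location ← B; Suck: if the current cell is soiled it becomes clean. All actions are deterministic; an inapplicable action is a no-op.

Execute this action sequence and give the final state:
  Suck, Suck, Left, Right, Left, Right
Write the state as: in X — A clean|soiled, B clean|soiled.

step 1/6 (Suck): in B — A clean, B clean
step 2/6 (Suck): in B — A clean, B clean
step 3/6 (Left): in A — A clean, B clean
step 4/6 (Right): in B — A clean, B clean
step 5/6 (Left): in A — A clean, B clean
step 6/6 (Right): in B — A clean, B clean

in B — A clean, B clean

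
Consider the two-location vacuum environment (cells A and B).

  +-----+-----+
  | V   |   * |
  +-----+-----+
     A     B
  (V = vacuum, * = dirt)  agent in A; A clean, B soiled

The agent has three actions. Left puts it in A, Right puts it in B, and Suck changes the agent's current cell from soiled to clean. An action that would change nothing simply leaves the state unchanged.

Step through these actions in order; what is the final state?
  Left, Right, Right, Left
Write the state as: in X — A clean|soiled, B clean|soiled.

in A — A clean, B soiled

t=1 Left ⇒ in A — A clean, B soiled
t=2 Right ⇒ in B — A clean, B soiled
t=3 Right ⇒ in B — A clean, B soiled
t=4 Left ⇒ in A — A clean, B soiled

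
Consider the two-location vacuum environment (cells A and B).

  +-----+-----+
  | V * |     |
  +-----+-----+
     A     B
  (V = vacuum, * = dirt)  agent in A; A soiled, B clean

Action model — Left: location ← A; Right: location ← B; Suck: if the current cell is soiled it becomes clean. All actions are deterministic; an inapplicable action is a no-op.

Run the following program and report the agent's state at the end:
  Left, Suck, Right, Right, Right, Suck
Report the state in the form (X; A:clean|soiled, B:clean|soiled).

(B; A:clean, B:clean)

1) do Left; now (A; A:soiled, B:clean)
2) do Suck; now (A; A:clean, B:clean)
3) do Right; now (B; A:clean, B:clean)
4) do Right; now (B; A:clean, B:clean)
5) do Right; now (B; A:clean, B:clean)
6) do Suck; now (B; A:clean, B:clean)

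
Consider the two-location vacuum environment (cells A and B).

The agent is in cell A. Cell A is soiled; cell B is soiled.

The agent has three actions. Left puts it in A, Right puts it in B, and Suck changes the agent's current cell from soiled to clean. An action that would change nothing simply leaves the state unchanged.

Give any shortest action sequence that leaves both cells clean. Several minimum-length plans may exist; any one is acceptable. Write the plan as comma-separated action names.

t=1 Suck ⇒ <A|clean|soiled>
t=2 Right ⇒ <B|clean|soiled>
t=3 Suck ⇒ <B|clean|clean>
min 3: Suck A + move + Suck B

Suck, Right, Suck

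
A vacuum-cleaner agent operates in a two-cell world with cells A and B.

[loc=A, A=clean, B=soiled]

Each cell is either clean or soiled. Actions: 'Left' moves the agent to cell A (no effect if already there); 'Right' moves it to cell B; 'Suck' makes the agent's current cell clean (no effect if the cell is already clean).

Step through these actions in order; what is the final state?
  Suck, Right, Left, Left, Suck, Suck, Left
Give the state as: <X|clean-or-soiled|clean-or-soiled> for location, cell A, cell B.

<A|clean|soiled>

step 1/7 (Suck): <A|clean|soiled>
step 2/7 (Right): <B|clean|soiled>
step 3/7 (Left): <A|clean|soiled>
step 4/7 (Left): <A|clean|soiled>
step 5/7 (Suck): <A|clean|soiled>
step 6/7 (Suck): <A|clean|soiled>
step 7/7 (Left): <A|clean|soiled>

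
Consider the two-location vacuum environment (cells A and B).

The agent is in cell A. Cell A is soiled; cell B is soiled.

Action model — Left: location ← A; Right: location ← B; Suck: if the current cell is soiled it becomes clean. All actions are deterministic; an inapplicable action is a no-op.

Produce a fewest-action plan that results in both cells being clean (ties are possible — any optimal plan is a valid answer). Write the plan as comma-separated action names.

Suck, Right, Suck

[1] after Suck: in A — A clean, B soiled
[2] after Right: in B — A clean, B soiled
[3] after Suck: in B — A clean, B clean
min 3: Suck A + move + Suck B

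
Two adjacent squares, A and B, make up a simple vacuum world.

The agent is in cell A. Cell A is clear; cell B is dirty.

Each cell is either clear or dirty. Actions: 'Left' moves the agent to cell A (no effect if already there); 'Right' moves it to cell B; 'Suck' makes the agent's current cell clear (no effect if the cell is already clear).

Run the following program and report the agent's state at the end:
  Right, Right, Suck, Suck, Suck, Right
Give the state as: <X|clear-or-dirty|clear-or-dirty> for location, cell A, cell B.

<B|clear|clear>

t=1 Right ⇒ <B|clear|dirty>
t=2 Right ⇒ <B|clear|dirty>
t=3 Suck ⇒ <B|clear|clear>
t=4 Suck ⇒ <B|clear|clear>
t=5 Suck ⇒ <B|clear|clear>
t=6 Right ⇒ <B|clear|clear>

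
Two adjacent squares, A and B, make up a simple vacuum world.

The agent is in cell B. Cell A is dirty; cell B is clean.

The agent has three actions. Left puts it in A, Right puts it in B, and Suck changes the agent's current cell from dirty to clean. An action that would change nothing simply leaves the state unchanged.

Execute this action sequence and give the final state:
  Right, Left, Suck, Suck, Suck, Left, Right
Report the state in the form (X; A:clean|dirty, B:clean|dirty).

1) do Right; now (B; A:dirty, B:clean)
2) do Left; now (A; A:dirty, B:clean)
3) do Suck; now (A; A:clean, B:clean)
4) do Suck; now (A; A:clean, B:clean)
5) do Suck; now (A; A:clean, B:clean)
6) do Left; now (A; A:clean, B:clean)
7) do Right; now (B; A:clean, B:clean)

(B; A:clean, B:clean)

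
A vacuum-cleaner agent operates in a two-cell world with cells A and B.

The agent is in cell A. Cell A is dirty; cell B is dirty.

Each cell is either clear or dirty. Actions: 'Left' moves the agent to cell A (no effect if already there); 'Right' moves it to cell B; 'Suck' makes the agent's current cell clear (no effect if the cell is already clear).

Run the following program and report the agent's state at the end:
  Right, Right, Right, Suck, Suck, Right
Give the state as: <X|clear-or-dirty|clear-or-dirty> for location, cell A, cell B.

<B|dirty|clear>

step 1/6 (Right): <B|dirty|dirty>
step 2/6 (Right): <B|dirty|dirty>
step 3/6 (Right): <B|dirty|dirty>
step 4/6 (Suck): <B|dirty|clear>
step 5/6 (Suck): <B|dirty|clear>
step 6/6 (Right): <B|dirty|clear>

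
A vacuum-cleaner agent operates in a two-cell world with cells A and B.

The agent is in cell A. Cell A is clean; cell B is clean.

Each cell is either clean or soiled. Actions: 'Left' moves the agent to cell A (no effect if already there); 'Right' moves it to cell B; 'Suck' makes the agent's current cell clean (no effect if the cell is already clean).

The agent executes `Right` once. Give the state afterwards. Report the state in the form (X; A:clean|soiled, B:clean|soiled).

start: (A; A:clean, B:clean)
Right (#1): (B; A:clean, B:clean)

(B; A:clean, B:clean)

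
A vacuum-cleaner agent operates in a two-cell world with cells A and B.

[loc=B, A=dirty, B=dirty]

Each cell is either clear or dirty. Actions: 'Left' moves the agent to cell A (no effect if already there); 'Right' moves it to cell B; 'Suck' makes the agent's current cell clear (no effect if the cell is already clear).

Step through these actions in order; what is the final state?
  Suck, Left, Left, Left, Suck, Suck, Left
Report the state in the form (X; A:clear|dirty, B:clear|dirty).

(A; A:clear, B:clear)

step 1/7 (Suck): (B; A:dirty, B:clear)
step 2/7 (Left): (A; A:dirty, B:clear)
step 3/7 (Left): (A; A:dirty, B:clear)
step 4/7 (Left): (A; A:dirty, B:clear)
step 5/7 (Suck): (A; A:clear, B:clear)
step 6/7 (Suck): (A; A:clear, B:clear)
step 7/7 (Left): (A; A:clear, B:clear)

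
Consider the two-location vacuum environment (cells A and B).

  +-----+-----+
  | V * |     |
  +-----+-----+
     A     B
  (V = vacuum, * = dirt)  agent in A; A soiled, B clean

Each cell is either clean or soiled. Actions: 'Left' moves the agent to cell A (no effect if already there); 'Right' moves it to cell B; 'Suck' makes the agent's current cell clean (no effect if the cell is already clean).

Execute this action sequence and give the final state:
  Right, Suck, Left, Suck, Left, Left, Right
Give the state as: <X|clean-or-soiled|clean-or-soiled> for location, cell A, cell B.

<B|clean|clean>

Right (#1): <B|soiled|clean>
Suck (#2): <B|soiled|clean>
Left (#3): <A|soiled|clean>
Suck (#4): <A|clean|clean>
Left (#5): <A|clean|clean>
Left (#6): <A|clean|clean>
Right (#7): <B|clean|clean>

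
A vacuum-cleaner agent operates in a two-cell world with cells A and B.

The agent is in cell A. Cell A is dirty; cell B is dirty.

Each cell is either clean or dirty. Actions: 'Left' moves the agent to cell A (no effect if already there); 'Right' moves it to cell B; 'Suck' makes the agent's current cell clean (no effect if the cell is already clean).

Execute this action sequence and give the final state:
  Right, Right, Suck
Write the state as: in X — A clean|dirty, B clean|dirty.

1) do Right; now in B — A dirty, B dirty
2) do Right; now in B — A dirty, B dirty
3) do Suck; now in B — A dirty, B clean

in B — A dirty, B clean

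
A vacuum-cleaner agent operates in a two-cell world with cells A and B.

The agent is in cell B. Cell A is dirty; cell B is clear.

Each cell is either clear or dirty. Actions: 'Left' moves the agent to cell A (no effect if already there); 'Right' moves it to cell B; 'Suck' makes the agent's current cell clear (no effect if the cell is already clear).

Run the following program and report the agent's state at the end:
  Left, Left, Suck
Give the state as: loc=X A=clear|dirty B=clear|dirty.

loc=A A=clear B=clear

[1] after Left: loc=A A=dirty B=clear
[2] after Left: loc=A A=dirty B=clear
[3] after Suck: loc=A A=clear B=clear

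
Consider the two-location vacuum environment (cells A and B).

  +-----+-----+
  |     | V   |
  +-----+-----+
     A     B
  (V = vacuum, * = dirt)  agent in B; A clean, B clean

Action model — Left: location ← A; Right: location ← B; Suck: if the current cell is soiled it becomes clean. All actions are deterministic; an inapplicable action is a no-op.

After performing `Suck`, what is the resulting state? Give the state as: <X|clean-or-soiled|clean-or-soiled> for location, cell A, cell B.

<B|clean|clean>

start: <B|clean|clean>
step 1/1 (Suck): <B|clean|clean>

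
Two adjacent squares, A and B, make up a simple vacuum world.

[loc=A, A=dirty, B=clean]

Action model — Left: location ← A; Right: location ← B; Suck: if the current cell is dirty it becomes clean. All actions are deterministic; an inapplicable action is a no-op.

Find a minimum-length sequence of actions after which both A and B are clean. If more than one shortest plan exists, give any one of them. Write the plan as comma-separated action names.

Suck

t=1 Suck ⇒ <A|clean|clean>
min 1: A is dirty, one Suck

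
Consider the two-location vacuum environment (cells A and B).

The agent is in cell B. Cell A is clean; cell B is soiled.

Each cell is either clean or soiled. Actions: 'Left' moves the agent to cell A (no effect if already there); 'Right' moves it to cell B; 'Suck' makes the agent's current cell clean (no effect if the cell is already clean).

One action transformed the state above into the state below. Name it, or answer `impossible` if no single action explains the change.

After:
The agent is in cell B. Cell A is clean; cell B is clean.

Suck

try  Left: loc=A A=clean B=soiled
try Right: loc=B A=clean B=soiled
try  Suck: loc=B A=clean B=clean  ← match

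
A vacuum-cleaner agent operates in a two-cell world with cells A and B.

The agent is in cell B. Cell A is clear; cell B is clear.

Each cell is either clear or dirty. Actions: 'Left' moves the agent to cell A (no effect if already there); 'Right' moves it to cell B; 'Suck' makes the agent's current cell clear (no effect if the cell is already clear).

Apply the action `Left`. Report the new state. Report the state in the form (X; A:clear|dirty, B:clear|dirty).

start: (B; A:clear, B:clear)
1. Left → (A; A:clear, B:clear)

(A; A:clear, B:clear)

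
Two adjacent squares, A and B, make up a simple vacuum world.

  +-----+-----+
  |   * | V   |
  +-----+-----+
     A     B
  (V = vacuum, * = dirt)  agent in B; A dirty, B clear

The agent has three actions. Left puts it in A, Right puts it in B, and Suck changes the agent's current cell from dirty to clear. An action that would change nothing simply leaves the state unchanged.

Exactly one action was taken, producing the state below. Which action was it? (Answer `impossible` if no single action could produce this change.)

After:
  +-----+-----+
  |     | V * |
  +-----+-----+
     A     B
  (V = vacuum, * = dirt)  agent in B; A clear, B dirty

impossible

try  Left: loc=A A=dirty B=clear
try Right: loc=B A=dirty B=clear
try  Suck: loc=B A=dirty B=clear
no single action produces the after-state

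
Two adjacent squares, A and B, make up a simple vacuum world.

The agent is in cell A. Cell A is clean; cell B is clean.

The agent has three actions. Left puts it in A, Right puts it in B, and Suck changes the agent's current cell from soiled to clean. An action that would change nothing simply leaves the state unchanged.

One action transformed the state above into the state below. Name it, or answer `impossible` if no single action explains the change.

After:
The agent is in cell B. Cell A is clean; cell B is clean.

Right

try  Left: in A — A clean, B clean
try Right: in B — A clean, B clean  ← match
try  Suck: in A — A clean, B clean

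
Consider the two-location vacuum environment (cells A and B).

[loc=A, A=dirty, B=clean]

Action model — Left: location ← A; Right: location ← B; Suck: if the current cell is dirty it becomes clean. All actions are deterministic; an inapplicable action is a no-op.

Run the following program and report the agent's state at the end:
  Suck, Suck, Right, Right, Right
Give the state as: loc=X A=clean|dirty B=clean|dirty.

loc=B A=clean B=clean

1. Suck → loc=A A=clean B=clean
2. Suck → loc=A A=clean B=clean
3. Right → loc=B A=clean B=clean
4. Right → loc=B A=clean B=clean
5. Right → loc=B A=clean B=clean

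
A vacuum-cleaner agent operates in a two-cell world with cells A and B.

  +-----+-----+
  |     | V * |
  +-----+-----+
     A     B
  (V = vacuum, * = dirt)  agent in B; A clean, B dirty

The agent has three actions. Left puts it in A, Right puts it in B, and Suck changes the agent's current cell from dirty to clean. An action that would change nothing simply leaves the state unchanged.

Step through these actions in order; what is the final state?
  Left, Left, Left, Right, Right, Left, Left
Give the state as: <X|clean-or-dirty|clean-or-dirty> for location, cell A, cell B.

<A|clean|dirty>

1) do Left; now <A|clean|dirty>
2) do Left; now <A|clean|dirty>
3) do Left; now <A|clean|dirty>
4) do Right; now <B|clean|dirty>
5) do Right; now <B|clean|dirty>
6) do Left; now <A|clean|dirty>
7) do Left; now <A|clean|dirty>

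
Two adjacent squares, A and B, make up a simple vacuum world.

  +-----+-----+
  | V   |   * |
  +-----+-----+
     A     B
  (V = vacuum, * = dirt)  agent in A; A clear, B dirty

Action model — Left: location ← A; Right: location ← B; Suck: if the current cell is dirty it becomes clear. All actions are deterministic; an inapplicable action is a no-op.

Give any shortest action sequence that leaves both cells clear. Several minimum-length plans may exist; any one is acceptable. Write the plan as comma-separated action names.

t=1 Right ⇒ <B|clear|dirty>
t=2 Suck ⇒ <B|clear|clear>
min 2: go B then Suck

Right, Suck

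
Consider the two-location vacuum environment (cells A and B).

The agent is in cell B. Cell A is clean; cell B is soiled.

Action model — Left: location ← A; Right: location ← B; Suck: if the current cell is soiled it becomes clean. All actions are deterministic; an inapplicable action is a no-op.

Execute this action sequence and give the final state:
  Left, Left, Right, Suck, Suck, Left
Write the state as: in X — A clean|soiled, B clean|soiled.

t=1 Left ⇒ in A — A clean, B soiled
t=2 Left ⇒ in A — A clean, B soiled
t=3 Right ⇒ in B — A clean, B soiled
t=4 Suck ⇒ in B — A clean, B clean
t=5 Suck ⇒ in B — A clean, B clean
t=6 Left ⇒ in A — A clean, B clean

in A — A clean, B clean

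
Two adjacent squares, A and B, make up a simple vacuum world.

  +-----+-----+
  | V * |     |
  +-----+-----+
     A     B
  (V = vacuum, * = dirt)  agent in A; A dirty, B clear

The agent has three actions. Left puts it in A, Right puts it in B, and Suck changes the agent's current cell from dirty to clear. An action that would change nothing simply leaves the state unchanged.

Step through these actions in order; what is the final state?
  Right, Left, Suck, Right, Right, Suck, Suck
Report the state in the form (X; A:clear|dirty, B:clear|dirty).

t=1 Right ⇒ (B; A:dirty, B:clear)
t=2 Left ⇒ (A; A:dirty, B:clear)
t=3 Suck ⇒ (A; A:clear, B:clear)
t=4 Right ⇒ (B; A:clear, B:clear)
t=5 Right ⇒ (B; A:clear, B:clear)
t=6 Suck ⇒ (B; A:clear, B:clear)
t=7 Suck ⇒ (B; A:clear, B:clear)

(B; A:clear, B:clear)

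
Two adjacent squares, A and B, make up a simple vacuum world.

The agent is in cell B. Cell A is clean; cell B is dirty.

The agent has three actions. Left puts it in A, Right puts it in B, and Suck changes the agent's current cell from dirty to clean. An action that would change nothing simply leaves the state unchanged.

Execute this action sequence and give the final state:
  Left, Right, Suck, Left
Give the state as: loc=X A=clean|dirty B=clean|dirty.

loc=A A=clean B=clean

Left (#1): loc=A A=clean B=dirty
Right (#2): loc=B A=clean B=dirty
Suck (#3): loc=B A=clean B=clean
Left (#4): loc=A A=clean B=clean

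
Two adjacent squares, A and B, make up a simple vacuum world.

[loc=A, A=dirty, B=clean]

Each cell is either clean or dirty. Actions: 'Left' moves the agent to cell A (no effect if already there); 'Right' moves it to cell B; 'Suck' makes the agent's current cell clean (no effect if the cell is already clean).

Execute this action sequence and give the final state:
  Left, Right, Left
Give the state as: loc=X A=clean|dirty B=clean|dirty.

loc=A A=dirty B=clean

Left (#1): loc=A A=dirty B=clean
Right (#2): loc=B A=dirty B=clean
Left (#3): loc=A A=dirty B=clean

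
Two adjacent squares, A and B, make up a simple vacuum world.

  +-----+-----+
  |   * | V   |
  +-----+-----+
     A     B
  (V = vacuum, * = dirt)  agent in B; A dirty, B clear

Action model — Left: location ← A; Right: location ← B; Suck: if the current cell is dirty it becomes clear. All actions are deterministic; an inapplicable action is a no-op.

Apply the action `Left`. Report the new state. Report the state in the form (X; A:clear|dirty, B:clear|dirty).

(A; A:dirty, B:clear)

start: (B; A:dirty, B:clear)
t=1 Left ⇒ (A; A:dirty, B:clear)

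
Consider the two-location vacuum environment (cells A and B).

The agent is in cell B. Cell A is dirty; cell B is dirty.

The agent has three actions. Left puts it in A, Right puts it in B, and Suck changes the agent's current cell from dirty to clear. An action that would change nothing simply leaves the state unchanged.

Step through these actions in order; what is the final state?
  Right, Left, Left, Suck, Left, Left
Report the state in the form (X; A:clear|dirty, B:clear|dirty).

(A; A:clear, B:dirty)

Right (#1): (B; A:dirty, B:dirty)
Left (#2): (A; A:dirty, B:dirty)
Left (#3): (A; A:dirty, B:dirty)
Suck (#4): (A; A:clear, B:dirty)
Left (#5): (A; A:clear, B:dirty)
Left (#6): (A; A:clear, B:dirty)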